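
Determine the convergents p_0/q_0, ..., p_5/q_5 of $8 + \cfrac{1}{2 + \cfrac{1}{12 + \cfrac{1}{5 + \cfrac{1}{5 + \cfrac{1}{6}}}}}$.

8/1, 17/2, 212/25, 1077/127, 5597/660, 34659/4087

Using the convergent recurrence p_i = a_i*p_{i-1} + p_{i-2}, q_i = a_i*q_{i-1} + q_{i-2} with p_{-2}=0, p_{-1}=1, q_{-2}=1, q_{-1}=0:
  i=0: a_0=8, p_0 = 8*1 + 0 = 8, q_0 = 8*0 + 1 = 1.
  i=1: a_1=2, p_1 = 2*8 + 1 = 17, q_1 = 2*1 + 0 = 2.
  i=2: a_2=12, p_2 = 12*17 + 8 = 212, q_2 = 12*2 + 1 = 25.
  i=3: a_3=5, p_3 = 5*212 + 17 = 1077, q_3 = 5*25 + 2 = 127.
  i=4: a_4=5, p_4 = 5*1077 + 212 = 5597, q_4 = 5*127 + 25 = 660.
  i=5: a_5=6, p_5 = 6*5597 + 1077 = 34659, q_5 = 6*660 + 127 = 4087.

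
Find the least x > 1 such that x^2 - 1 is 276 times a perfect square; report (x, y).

(x, y) = (7775, 468)

First expand sqrt(276) as a continued fraction. With x_i = (sqrt(276) + m_i)/d_i and (m_0, d_0) = (0, 1): a_0 = floor(sqrt(276)) = 16, since 16^2 = 256 <= 276 < 289 = 17^2.
Iterate m_{i+1} = d_i*a_i - m_i, d_{i+1} = (276 - m_{i+1}^2)/d_i, a_{i+1} = floor((a_0 + m_{i+1})/d_{i+1}):
  m_1 = 1*16 - 0 = 16, d_1 = (276 - 16^2)/1 = 20/1 = 20, a_1 = floor((16 + 16)/20) = 1.
  m_2 = 20*1 - 16 = 4, d_2 = (276 - 4^2)/20 = 260/20 = 13, a_2 = floor((16 + 4)/13) = 1.
  m_3 = 13*1 - 4 = 9, d_3 = (276 - 9^2)/13 = 195/13 = 15, a_3 = floor((16 + 9)/15) = 1.
  m_4 = 15*1 - 9 = 6, d_4 = (276 - 6^2)/15 = 240/15 = 16, a_4 = floor((16 + 6)/16) = 1.
  m_5 = 16*1 - 6 = 10, d_5 = (276 - 10^2)/16 = 176/16 = 11, a_5 = floor((16 + 10)/11) = 2.
  m_6 = 11*2 - 10 = 12, d_6 = (276 - 12^2)/11 = 132/11 = 12, a_6 = floor((16 + 12)/12) = 2.
  m_7 = 12*2 - 12 = 12, d_7 = (276 - 12^2)/12 = 132/12 = 11, a_7 = floor((16 + 12)/11) = 2.
  m_8 = 11*2 - 12 = 10, d_8 = (276 - 10^2)/11 = 176/11 = 16, a_8 = floor((16 + 10)/16) = 1.
  m_9 = 16*1 - 10 = 6, d_9 = (276 - 6^2)/16 = 240/16 = 15, a_9 = floor((16 + 6)/15) = 1.
  m_10 = 15*1 - 6 = 9, d_10 = (276 - 9^2)/15 = 195/15 = 13, a_10 = floor((16 + 9)/13) = 1.
  m_11 = 13*1 - 9 = 4, d_11 = (276 - 4^2)/13 = 260/13 = 20, a_11 = floor((16 + 4)/20) = 1.
  m_12 = 20*1 - 4 = 16, d_12 = (276 - 16^2)/20 = 20/20 = 1, a_12 = floor((16 + 16)/1) = 32.
  m_13 = 1*32 - 16 = 16, d_13 = (276 - 16^2)/1 = 20/1 = 20: (m_13, d_13) = (m_1, d_1) = (16, 20), so from here the quotients repeat a_1, ..., a_12; the period length is 12.
So sqrt(276) = [16; (1, 1, 1, 1, 2, 2, 2, 1, 1, 1, 1, 32)] with period length k = 12.
k is even, so the fundamental solution of x^2 - 276y^2 = 1 is (p_{k-1}, q_{k-1}) = (p_11, q_11); compute convergents through index 11.
Convergents (p_i = a_i*p_{i-1} + p_{i-2}, q_i = a_i*q_{i-1} + q_{i-2} with p_{-2}=0, p_{-1}=1, q_{-2}=1, q_{-1}=0):
  i=0: a_0=16, p_0 = 16*1 + 0 = 16, q_0 = 16*0 + 1 = 1.
  i=1: a_1=1, p_1 = 1*16 + 1 = 17, q_1 = 1*1 + 0 = 1.
  i=2: a_2=1, p_2 = 1*17 + 16 = 33, q_2 = 1*1 + 1 = 2.
  i=3: a_3=1, p_3 = 1*33 + 17 = 50, q_3 = 1*2 + 1 = 3.
  i=4: a_4=1, p_4 = 1*50 + 33 = 83, q_4 = 1*3 + 2 = 5.
  i=5: a_5=2, p_5 = 2*83 + 50 = 216, q_5 = 2*5 + 3 = 13.
  i=6: a_6=2, p_6 = 2*216 + 83 = 515, q_6 = 2*13 + 5 = 31.
  i=7: a_7=2, p_7 = 2*515 + 216 = 1246, q_7 = 2*31 + 13 = 75.
  i=8: a_8=1, p_8 = 1*1246 + 515 = 1761, q_8 = 1*75 + 31 = 106.
  i=9: a_9=1, p_9 = 1*1761 + 1246 = 3007, q_9 = 1*106 + 75 = 181.
  i=10: a_10=1, p_10 = 1*3007 + 1761 = 4768, q_10 = 1*181 + 106 = 287.
  i=11: a_11=1, p_11 = 1*4768 + 3007 = 7775, q_11 = 1*287 + 181 = 468.
Check: 7775^2 - 276*468^2 = 60450625 - 60450624 = 1, so (x, y) = (7775, 468) solves the equation, and by the theorem it is the least positive solution.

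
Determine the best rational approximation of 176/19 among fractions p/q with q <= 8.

37/4

Expand x = 176/19 as a continued fraction with the Euclidean algorithm:
  176 = 9*19 + 5, so a_0 = 9.
  19 = 3*5 + 4, so a_1 = 3.
  5 = 1*4 + 1, so a_2 = 1.
  4 = 4*1 + 0, so a_3 = 4.
so x = [9; 3, 1, 4].
Convergents (p_i = a_i*p_{i-1} + p_{i-2}, q_i = a_i*q_{i-1} + q_{i-2} with p_{-2}=0, p_{-1}=1, q_{-2}=1, q_{-1}=0), until the denominator exceeds 8:
  i=0: a_0=9, p_0 = 9*1 + 0 = 9, q_0 = 9*0 + 1 = 1.
  i=1: a_1=3, p_1 = 3*9 + 1 = 28, q_1 = 3*1 + 0 = 3.
  i=2: a_2=1, p_2 = 1*28 + 9 = 37, q_2 = 1*3 + 1 = 4.
  i=3: a_3=4, p_3 = 4*37 + 28 = 176, q_3 = 4*4 + 3 = 19.
q_3 = 19 > 8, so the last convergent with denominator <= 8 is p_2/q_2 = 37/4.
The closest fraction with denominator <= 8 is either p_2/q_2 or the intermediate fraction (k*p_2 + p_1)/(k*q_2 + q_1) with the largest k >= 1 whose denominator stays <= 8; these approach x as k grows, and every other convergent or intermediate fraction in range is farther away.
Largest k: floor((8 - q_1)/q_2) = floor((8 - 3)/4) = 1.
That gives (1*37 + 28)/(1*4 + 3) = 65/7.
Compare the errors: |x - 37/4| = |176*4 - 37*19|/(19*4) = 1/76, and |x - 65/7| = |176*7 - 65*19|/(19*7) = 3/133.
Cross-multiplying, 1*133 = 133 < 228 = 3*76, so 1/76 is smaller: the convergent 37/4 is closer to x than 65/7.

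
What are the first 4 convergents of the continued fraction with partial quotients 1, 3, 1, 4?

1/1, 4/3, 5/4, 24/19

Using the convergent recurrence p_i = a_i*p_{i-1} + p_{i-2}, q_i = a_i*q_{i-1} + q_{i-2} with p_{-2}=0, p_{-1}=1, q_{-2}=1, q_{-1}=0:
  i=0: a_0=1, p_0 = 1*1 + 0 = 1, q_0 = 1*0 + 1 = 1.
  i=1: a_1=3, p_1 = 3*1 + 1 = 4, q_1 = 3*1 + 0 = 3.
  i=2: a_2=1, p_2 = 1*4 + 1 = 5, q_2 = 1*3 + 1 = 4.
  i=3: a_3=4, p_3 = 4*5 + 4 = 24, q_3 = 4*4 + 3 = 19.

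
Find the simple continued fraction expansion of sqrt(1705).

Write x_i = (sqrt(1705) + m_i)/d_i with (m_0, d_0) = (0, 1). a_0 = floor(sqrt(1705)) = 41, since 41^2 = 1681 <= 1705 < 1764 = 42^2.
Iterate m_{i+1} = d_i*a_i - m_i, d_{i+1} = (1705 - m_{i+1}^2)/d_i, a_{i+1} = floor((a_0 + m_{i+1})/d_{i+1}):
  m_1 = 1*41 - 0 = 41, d_1 = (1705 - 41^2)/1 = 24/1 = 24, a_1 = floor((41 + 41)/24) = 3.
  m_2 = 24*3 - 41 = 31, d_2 = (1705 - 31^2)/24 = 744/24 = 31, a_2 = floor((41 + 31)/31) = 2.
  m_3 = 31*2 - 31 = 31, d_3 = (1705 - 31^2)/31 = 744/31 = 24, a_3 = floor((41 + 31)/24) = 3.
  m_4 = 24*3 - 31 = 41, d_4 = (1705 - 41^2)/24 = 24/24 = 1, a_4 = floor((41 + 41)/1) = 82.
  m_5 = 1*82 - 41 = 41, d_5 = (1705 - 41^2)/1 = 24/1 = 24: (m_5, d_5) = (m_1, d_1) = (41, 24), so from here the quotients repeat a_1, ..., a_4; the period length is 4.
Hence the expansion of sqrt(1705) is a_0 = 41 followed by the repeating block 3, 2, 3, 82 (period 4).

[41; (3, 2, 3, 82)]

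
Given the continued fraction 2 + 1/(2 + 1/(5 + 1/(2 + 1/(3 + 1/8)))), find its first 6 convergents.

2/1, 5/2, 27/11, 59/24, 204/83, 1691/688

Using the convergent recurrence p_i = a_i*p_{i-1} + p_{i-2}, q_i = a_i*q_{i-1} + q_{i-2} with p_{-2}=0, p_{-1}=1, q_{-2}=1, q_{-1}=0:
  i=0: a_0=2, p_0 = 2*1 + 0 = 2, q_0 = 2*0 + 1 = 1.
  i=1: a_1=2, p_1 = 2*2 + 1 = 5, q_1 = 2*1 + 0 = 2.
  i=2: a_2=5, p_2 = 5*5 + 2 = 27, q_2 = 5*2 + 1 = 11.
  i=3: a_3=2, p_3 = 2*27 + 5 = 59, q_3 = 2*11 + 2 = 24.
  i=4: a_4=3, p_4 = 3*59 + 27 = 204, q_4 = 3*24 + 11 = 83.
  i=5: a_5=8, p_5 = 8*204 + 59 = 1691, q_5 = 8*83 + 24 = 688.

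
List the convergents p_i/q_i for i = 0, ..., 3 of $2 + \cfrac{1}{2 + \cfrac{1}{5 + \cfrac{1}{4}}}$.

2/1, 5/2, 27/11, 113/46

Using the convergent recurrence p_i = a_i*p_{i-1} + p_{i-2}, q_i = a_i*q_{i-1} + q_{i-2} with p_{-2}=0, p_{-1}=1, q_{-2}=1, q_{-1}=0:
  i=0: a_0=2, p_0 = 2*1 + 0 = 2, q_0 = 2*0 + 1 = 1.
  i=1: a_1=2, p_1 = 2*2 + 1 = 5, q_1 = 2*1 + 0 = 2.
  i=2: a_2=5, p_2 = 5*5 + 2 = 27, q_2 = 5*2 + 1 = 11.
  i=3: a_3=4, p_3 = 4*27 + 5 = 113, q_3 = 4*11 + 2 = 46.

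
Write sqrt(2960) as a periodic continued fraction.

[54; (2, 2, 6, 2, 2, 108)]

Write x_i = (sqrt(2960) + m_i)/d_i with (m_0, d_0) = (0, 1). a_0 = floor(sqrt(2960)) = 54, since 54^2 = 2916 <= 2960 < 3025 = 55^2.
Iterate m_{i+1} = d_i*a_i - m_i, d_{i+1} = (2960 - m_{i+1}^2)/d_i, a_{i+1} = floor((a_0 + m_{i+1})/d_{i+1}):
  m_1 = 1*54 - 0 = 54, d_1 = (2960 - 54^2)/1 = 44/1 = 44, a_1 = floor((54 + 54)/44) = 2.
  m_2 = 44*2 - 54 = 34, d_2 = (2960 - 34^2)/44 = 1804/44 = 41, a_2 = floor((54 + 34)/41) = 2.
  m_3 = 41*2 - 34 = 48, d_3 = (2960 - 48^2)/41 = 656/41 = 16, a_3 = floor((54 + 48)/16) = 6.
  m_4 = 16*6 - 48 = 48, d_4 = (2960 - 48^2)/16 = 656/16 = 41, a_4 = floor((54 + 48)/41) = 2.
  m_5 = 41*2 - 48 = 34, d_5 = (2960 - 34^2)/41 = 1804/41 = 44, a_5 = floor((54 + 34)/44) = 2.
  m_6 = 44*2 - 34 = 54, d_6 = (2960 - 54^2)/44 = 44/44 = 1, a_6 = floor((54 + 54)/1) = 108.
  m_7 = 1*108 - 54 = 54, d_7 = (2960 - 54^2)/1 = 44/1 = 44: (m_7, d_7) = (m_1, d_1) = (54, 44), so from here the quotients repeat a_1, ..., a_6; the period length is 6.
Hence the expansion of sqrt(2960) is a_0 = 54 followed by the repeating block 2, 2, 6, 2, 2, 108 (period 6).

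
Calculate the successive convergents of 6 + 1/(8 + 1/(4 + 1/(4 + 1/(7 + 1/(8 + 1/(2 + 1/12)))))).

6/1, 49/8, 202/33, 857/140, 6201/1013, 50465/8244, 107131/17501, 1336037/218256

Using the convergent recurrence p_i = a_i*p_{i-1} + p_{i-2}, q_i = a_i*q_{i-1} + q_{i-2} with p_{-2}=0, p_{-1}=1, q_{-2}=1, q_{-1}=0:
  i=0: a_0=6, p_0 = 6*1 + 0 = 6, q_0 = 6*0 + 1 = 1.
  i=1: a_1=8, p_1 = 8*6 + 1 = 49, q_1 = 8*1 + 0 = 8.
  i=2: a_2=4, p_2 = 4*49 + 6 = 202, q_2 = 4*8 + 1 = 33.
  i=3: a_3=4, p_3 = 4*202 + 49 = 857, q_3 = 4*33 + 8 = 140.
  i=4: a_4=7, p_4 = 7*857 + 202 = 6201, q_4 = 7*140 + 33 = 1013.
  i=5: a_5=8, p_5 = 8*6201 + 857 = 50465, q_5 = 8*1013 + 140 = 8244.
  i=6: a_6=2, p_6 = 2*50465 + 6201 = 107131, q_6 = 2*8244 + 1013 = 17501.
  i=7: a_7=12, p_7 = 12*107131 + 50465 = 1336037, q_7 = 12*17501 + 8244 = 218256.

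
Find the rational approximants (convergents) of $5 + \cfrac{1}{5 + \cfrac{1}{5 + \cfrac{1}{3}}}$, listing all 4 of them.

Using the convergent recurrence p_i = a_i*p_{i-1} + p_{i-2}, q_i = a_i*q_{i-1} + q_{i-2} with p_{-2}=0, p_{-1}=1, q_{-2}=1, q_{-1}=0:
  i=0: a_0=5, p_0 = 5*1 + 0 = 5, q_0 = 5*0 + 1 = 1.
  i=1: a_1=5, p_1 = 5*5 + 1 = 26, q_1 = 5*1 + 0 = 5.
  i=2: a_2=5, p_2 = 5*26 + 5 = 135, q_2 = 5*5 + 1 = 26.
  i=3: a_3=3, p_3 = 3*135 + 26 = 431, q_3 = 3*26 + 5 = 83.

5/1, 26/5, 135/26, 431/83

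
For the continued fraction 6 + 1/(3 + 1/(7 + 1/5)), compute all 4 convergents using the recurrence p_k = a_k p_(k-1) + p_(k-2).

6/1, 19/3, 139/22, 714/113

Using the convergent recurrence p_i = a_i*p_{i-1} + p_{i-2}, q_i = a_i*q_{i-1} + q_{i-2} with p_{-2}=0, p_{-1}=1, q_{-2}=1, q_{-1}=0:
  i=0: a_0=6, p_0 = 6*1 + 0 = 6, q_0 = 6*0 + 1 = 1.
  i=1: a_1=3, p_1 = 3*6 + 1 = 19, q_1 = 3*1 + 0 = 3.
  i=2: a_2=7, p_2 = 7*19 + 6 = 139, q_2 = 7*3 + 1 = 22.
  i=3: a_3=5, p_3 = 5*139 + 19 = 714, q_3 = 5*22 + 3 = 113.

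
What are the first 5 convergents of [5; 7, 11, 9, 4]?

5/1, 36/7, 401/78, 3645/709, 14981/2914

Using the convergent recurrence p_i = a_i*p_{i-1} + p_{i-2}, q_i = a_i*q_{i-1} + q_{i-2} with p_{-2}=0, p_{-1}=1, q_{-2}=1, q_{-1}=0:
  i=0: a_0=5, p_0 = 5*1 + 0 = 5, q_0 = 5*0 + 1 = 1.
  i=1: a_1=7, p_1 = 7*5 + 1 = 36, q_1 = 7*1 + 0 = 7.
  i=2: a_2=11, p_2 = 11*36 + 5 = 401, q_2 = 11*7 + 1 = 78.
  i=3: a_3=9, p_3 = 9*401 + 36 = 3645, q_3 = 9*78 + 7 = 709.
  i=4: a_4=4, p_4 = 4*3645 + 401 = 14981, q_4 = 4*709 + 78 = 2914.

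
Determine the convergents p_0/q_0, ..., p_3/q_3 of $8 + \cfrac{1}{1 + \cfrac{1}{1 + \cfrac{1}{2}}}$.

Using the convergent recurrence p_i = a_i*p_{i-1} + p_{i-2}, q_i = a_i*q_{i-1} + q_{i-2} with p_{-2}=0, p_{-1}=1, q_{-2}=1, q_{-1}=0:
  i=0: a_0=8, p_0 = 8*1 + 0 = 8, q_0 = 8*0 + 1 = 1.
  i=1: a_1=1, p_1 = 1*8 + 1 = 9, q_1 = 1*1 + 0 = 1.
  i=2: a_2=1, p_2 = 1*9 + 8 = 17, q_2 = 1*1 + 1 = 2.
  i=3: a_3=2, p_3 = 2*17 + 9 = 43, q_3 = 2*2 + 1 = 5.

8/1, 9/1, 17/2, 43/5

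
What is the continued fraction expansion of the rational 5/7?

[0; 1, 2, 2]

Run the Euclidean algorithm on 5 and 7; the successive quotients are the partial quotients a_0, a_1, ... (each step inverts the fractional part left over by the previous one):
  5 = 0*7 + 5, so a_0 = 0.
  7 = 1*5 + 2, so a_1 = 1.
  5 = 2*2 + 1, so a_2 = 2.
  2 = 2*1 + 0, so a_3 = 2.
The remainder reaches 0 after 4 divisions, so the expansion has 4 partial quotients, read off in order.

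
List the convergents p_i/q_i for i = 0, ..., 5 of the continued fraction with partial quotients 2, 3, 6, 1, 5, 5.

2/1, 7/3, 44/19, 51/22, 299/129, 1546/667

Using the convergent recurrence p_i = a_i*p_{i-1} + p_{i-2}, q_i = a_i*q_{i-1} + q_{i-2} with p_{-2}=0, p_{-1}=1, q_{-2}=1, q_{-1}=0:
  i=0: a_0=2, p_0 = 2*1 + 0 = 2, q_0 = 2*0 + 1 = 1.
  i=1: a_1=3, p_1 = 3*2 + 1 = 7, q_1 = 3*1 + 0 = 3.
  i=2: a_2=6, p_2 = 6*7 + 2 = 44, q_2 = 6*3 + 1 = 19.
  i=3: a_3=1, p_3 = 1*44 + 7 = 51, q_3 = 1*19 + 3 = 22.
  i=4: a_4=5, p_4 = 5*51 + 44 = 299, q_4 = 5*22 + 19 = 129.
  i=5: a_5=5, p_5 = 5*299 + 51 = 1546, q_5 = 5*129 + 22 = 667.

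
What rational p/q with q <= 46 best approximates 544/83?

Expand x = 544/83 as a continued fraction with the Euclidean algorithm:
  544 = 6*83 + 46, so a_0 = 6.
  83 = 1*46 + 37, so a_1 = 1.
  46 = 1*37 + 9, so a_2 = 1.
  37 = 4*9 + 1, so a_3 = 4.
  9 = 9*1 + 0, so a_4 = 9.
so x = [6; 1, 1, 4, 9].
Convergents (p_i = a_i*p_{i-1} + p_{i-2}, q_i = a_i*q_{i-1} + q_{i-2} with p_{-2}=0, p_{-1}=1, q_{-2}=1, q_{-1}=0), until the denominator exceeds 46:
  i=0: a_0=6, p_0 = 6*1 + 0 = 6, q_0 = 6*0 + 1 = 1.
  i=1: a_1=1, p_1 = 1*6 + 1 = 7, q_1 = 1*1 + 0 = 1.
  i=2: a_2=1, p_2 = 1*7 + 6 = 13, q_2 = 1*1 + 1 = 2.
  i=3: a_3=4, p_3 = 4*13 + 7 = 59, q_3 = 4*2 + 1 = 9.
  i=4: a_4=9, p_4 = 9*59 + 13 = 544, q_4 = 9*9 + 2 = 83.
q_4 = 83 > 46, so the last convergent with denominator <= 46 is p_3/q_3 = 59/9.
The closest fraction with denominator <= 46 is either p_3/q_3 or the intermediate fraction (k*p_3 + p_2)/(k*q_3 + q_2) with the largest k >= 1 whose denominator stays <= 46; these approach x as k grows, and every other convergent or intermediate fraction in range is farther away.
Largest k: floor((46 - q_2)/q_3) = floor((46 - 2)/9) = 4.
That gives (4*59 + 13)/(4*9 + 2) = 249/38.
Compare the errors: |x - 59/9| = |544*9 - 59*83|/(83*9) = 1/747, and |x - 249/38| = |544*38 - 249*83|/(83*38) = 5/3154.
Cross-multiplying, 1*3154 = 3154 < 3735 = 5*747, so 1/747 is smaller: the convergent 59/9 is closer to x than 249/38.

59/9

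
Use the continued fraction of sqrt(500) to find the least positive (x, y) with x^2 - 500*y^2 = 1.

First expand sqrt(500) as a continued fraction. With x_i = (sqrt(500) + m_i)/d_i and (m_0, d_0) = (0, 1): a_0 = floor(sqrt(500)) = 22, since 22^2 = 484 <= 500 < 529 = 23^2.
Iterate m_{i+1} = d_i*a_i - m_i, d_{i+1} = (500 - m_{i+1}^2)/d_i, a_{i+1} = floor((a_0 + m_{i+1})/d_{i+1}):
  m_1 = 1*22 - 0 = 22, d_1 = (500 - 22^2)/1 = 16/1 = 16, a_1 = floor((22 + 22)/16) = 2.
  m_2 = 16*2 - 22 = 10, d_2 = (500 - 10^2)/16 = 400/16 = 25, a_2 = floor((22 + 10)/25) = 1.
  m_3 = 25*1 - 10 = 15, d_3 = (500 - 15^2)/25 = 275/25 = 11, a_3 = floor((22 + 15)/11) = 3.
  m_4 = 11*3 - 15 = 18, d_4 = (500 - 18^2)/11 = 176/11 = 16, a_4 = floor((22 + 18)/16) = 2.
  m_5 = 16*2 - 18 = 14, d_5 = (500 - 14^2)/16 = 304/16 = 19, a_5 = floor((22 + 14)/19) = 1.
  m_6 = 19*1 - 14 = 5, d_6 = (500 - 5^2)/19 = 475/19 = 25, a_6 = floor((22 + 5)/25) = 1.
  m_7 = 25*1 - 5 = 20, d_7 = (500 - 20^2)/25 = 100/25 = 4, a_7 = floor((22 + 20)/4) = 10.
  m_8 = 4*10 - 20 = 20, d_8 = (500 - 20^2)/4 = 100/4 = 25, a_8 = floor((22 + 20)/25) = 1.
  m_9 = 25*1 - 20 = 5, d_9 = (500 - 5^2)/25 = 475/25 = 19, a_9 = floor((22 + 5)/19) = 1.
  m_10 = 19*1 - 5 = 14, d_10 = (500 - 14^2)/19 = 304/19 = 16, a_10 = floor((22 + 14)/16) = 2.
  m_11 = 16*2 - 14 = 18, d_11 = (500 - 18^2)/16 = 176/16 = 11, a_11 = floor((22 + 18)/11) = 3.
  m_12 = 11*3 - 18 = 15, d_12 = (500 - 15^2)/11 = 275/11 = 25, a_12 = floor((22 + 15)/25) = 1.
  m_13 = 25*1 - 15 = 10, d_13 = (500 - 10^2)/25 = 400/25 = 16, a_13 = floor((22 + 10)/16) = 2.
  m_14 = 16*2 - 10 = 22, d_14 = (500 - 22^2)/16 = 16/16 = 1, a_14 = floor((22 + 22)/1) = 44.
  m_15 = 1*44 - 22 = 22, d_15 = (500 - 22^2)/1 = 16/1 = 16: (m_15, d_15) = (m_1, d_1) = (22, 16), so from here the quotients repeat a_1, ..., a_14; the period length is 14.
So sqrt(500) = [22; (2, 1, 3, 2, 1, 1, 10, 1, 1, 2, 3, 1, 2, 44)] with period length k = 14.
k is even, so the fundamental solution of x^2 - 500y^2 = 1 is (p_{k-1}, q_{k-1}) = (p_13, q_13); compute convergents through index 13.
Convergents (p_i = a_i*p_{i-1} + p_{i-2}, q_i = a_i*q_{i-1} + q_{i-2} with p_{-2}=0, p_{-1}=1, q_{-2}=1, q_{-1}=0):
  i=0: a_0=22, p_0 = 22*1 + 0 = 22, q_0 = 22*0 + 1 = 1.
  i=1: a_1=2, p_1 = 2*22 + 1 = 45, q_1 = 2*1 + 0 = 2.
  i=2: a_2=1, p_2 = 1*45 + 22 = 67, q_2 = 1*2 + 1 = 3.
  i=3: a_3=3, p_3 = 3*67 + 45 = 246, q_3 = 3*3 + 2 = 11.
  i=4: a_4=2, p_4 = 2*246 + 67 = 559, q_4 = 2*11 + 3 = 25.
  i=5: a_5=1, p_5 = 1*559 + 246 = 805, q_5 = 1*25 + 11 = 36.
  i=6: a_6=1, p_6 = 1*805 + 559 = 1364, q_6 = 1*36 + 25 = 61.
  i=7: a_7=10, p_7 = 10*1364 + 805 = 14445, q_7 = 10*61 + 36 = 646.
  i=8: a_8=1, p_8 = 1*14445 + 1364 = 15809, q_8 = 1*646 + 61 = 707.
  i=9: a_9=1, p_9 = 1*15809 + 14445 = 30254, q_9 = 1*707 + 646 = 1353.
  i=10: a_10=2, p_10 = 2*30254 + 15809 = 76317, q_10 = 2*1353 + 707 = 3413.
  i=11: a_11=3, p_11 = 3*76317 + 30254 = 259205, q_11 = 3*3413 + 1353 = 11592.
  i=12: a_12=1, p_12 = 1*259205 + 76317 = 335522, q_12 = 1*11592 + 3413 = 15005.
  i=13: a_13=2, p_13 = 2*335522 + 259205 = 930249, q_13 = 2*15005 + 11592 = 41602.
Check: 930249^2 - 500*41602^2 = 865363202001 - 865363202000 = 1, so (x, y) = (930249, 41602) solves the equation, and by the theorem it is the least positive solution.

(x, y) = (930249, 41602)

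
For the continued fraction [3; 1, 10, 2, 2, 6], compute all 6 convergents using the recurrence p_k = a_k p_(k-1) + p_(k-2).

3/1, 4/1, 43/11, 90/23, 223/57, 1428/365

Using the convergent recurrence p_i = a_i*p_{i-1} + p_{i-2}, q_i = a_i*q_{i-1} + q_{i-2} with p_{-2}=0, p_{-1}=1, q_{-2}=1, q_{-1}=0:
  i=0: a_0=3, p_0 = 3*1 + 0 = 3, q_0 = 3*0 + 1 = 1.
  i=1: a_1=1, p_1 = 1*3 + 1 = 4, q_1 = 1*1 + 0 = 1.
  i=2: a_2=10, p_2 = 10*4 + 3 = 43, q_2 = 10*1 + 1 = 11.
  i=3: a_3=2, p_3 = 2*43 + 4 = 90, q_3 = 2*11 + 1 = 23.
  i=4: a_4=2, p_4 = 2*90 + 43 = 223, q_4 = 2*23 + 11 = 57.
  i=5: a_5=6, p_5 = 6*223 + 90 = 1428, q_5 = 6*57 + 23 = 365.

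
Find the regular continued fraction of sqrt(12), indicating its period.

[3; (2, 6)]

Write x_i = (sqrt(12) + m_i)/d_i with (m_0, d_0) = (0, 1). a_0 = floor(sqrt(12)) = 3, since 3^2 = 9 <= 12 < 16 = 4^2.
Iterate m_{i+1} = d_i*a_i - m_i, d_{i+1} = (12 - m_{i+1}^2)/d_i, a_{i+1} = floor((a_0 + m_{i+1})/d_{i+1}):
  m_1 = 1*3 - 0 = 3, d_1 = (12 - 3^2)/1 = 3/1 = 3, a_1 = floor((3 + 3)/3) = 2.
  m_2 = 3*2 - 3 = 3, d_2 = (12 - 3^2)/3 = 3/3 = 1, a_2 = floor((3 + 3)/1) = 6.
  m_3 = 1*6 - 3 = 3, d_3 = (12 - 3^2)/1 = 3/1 = 3: (m_3, d_3) = (m_1, d_1) = (3, 3), so from here the quotients repeat a_1, a_2; the period length is 2.
Hence the expansion of sqrt(12) is a_0 = 3 followed by the repeating block 2, 6 (period 2).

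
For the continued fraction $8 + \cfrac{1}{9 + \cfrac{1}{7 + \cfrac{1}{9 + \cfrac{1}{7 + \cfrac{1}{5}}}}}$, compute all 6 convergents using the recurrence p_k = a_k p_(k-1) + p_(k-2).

Using the convergent recurrence p_i = a_i*p_{i-1} + p_{i-2}, q_i = a_i*q_{i-1} + q_{i-2} with p_{-2}=0, p_{-1}=1, q_{-2}=1, q_{-1}=0:
  i=0: a_0=8, p_0 = 8*1 + 0 = 8, q_0 = 8*0 + 1 = 1.
  i=1: a_1=9, p_1 = 9*8 + 1 = 73, q_1 = 9*1 + 0 = 9.
  i=2: a_2=7, p_2 = 7*73 + 8 = 519, q_2 = 7*9 + 1 = 64.
  i=3: a_3=9, p_3 = 9*519 + 73 = 4744, q_3 = 9*64 + 9 = 585.
  i=4: a_4=7, p_4 = 7*4744 + 519 = 33727, q_4 = 7*585 + 64 = 4159.
  i=5: a_5=5, p_5 = 5*33727 + 4744 = 173379, q_5 = 5*4159 + 585 = 21380.

8/1, 73/9, 519/64, 4744/585, 33727/4159, 173379/21380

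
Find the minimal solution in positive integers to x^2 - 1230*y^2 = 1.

(x, y) = (491, 14)

First expand sqrt(1230) as a continued fraction. With x_i = (sqrt(1230) + m_i)/d_i and (m_0, d_0) = (0, 1): a_0 = floor(sqrt(1230)) = 35, since 35^2 = 1225 <= 1230 < 1296 = 36^2.
Iterate m_{i+1} = d_i*a_i - m_i, d_{i+1} = (1230 - m_{i+1}^2)/d_i, a_{i+1} = floor((a_0 + m_{i+1})/d_{i+1}):
  m_1 = 1*35 - 0 = 35, d_1 = (1230 - 35^2)/1 = 5/1 = 5, a_1 = floor((35 + 35)/5) = 14.
  m_2 = 5*14 - 35 = 35, d_2 = (1230 - 35^2)/5 = 5/5 = 1, a_2 = floor((35 + 35)/1) = 70.
  m_3 = 1*70 - 35 = 35, d_3 = (1230 - 35^2)/1 = 5/1 = 5: (m_3, d_3) = (m_1, d_1) = (35, 5), so from here the quotients repeat a_1, a_2; the period length is 2.
So sqrt(1230) = [35; (14, 70)] with period length k = 2.
k is even, so the fundamental solution of x^2 - 1230y^2 = 1 is (p_{k-1}, q_{k-1}) = (p_1, q_1); compute convergents through index 1.
Convergents (p_i = a_i*p_{i-1} + p_{i-2}, q_i = a_i*q_{i-1} + q_{i-2} with p_{-2}=0, p_{-1}=1, q_{-2}=1, q_{-1}=0):
  i=0: a_0=35, p_0 = 35*1 + 0 = 35, q_0 = 35*0 + 1 = 1.
  i=1: a_1=14, p_1 = 14*35 + 1 = 491, q_1 = 14*1 + 0 = 14.
Check: 491^2 - 1230*14^2 = 241081 - 241080 = 1, so (x, y) = (491, 14) solves the equation, and by the theorem it is the least positive solution.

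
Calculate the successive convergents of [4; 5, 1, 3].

Using the convergent recurrence p_i = a_i*p_{i-1} + p_{i-2}, q_i = a_i*q_{i-1} + q_{i-2} with p_{-2}=0, p_{-1}=1, q_{-2}=1, q_{-1}=0:
  i=0: a_0=4, p_0 = 4*1 + 0 = 4, q_0 = 4*0 + 1 = 1.
  i=1: a_1=5, p_1 = 5*4 + 1 = 21, q_1 = 5*1 + 0 = 5.
  i=2: a_2=1, p_2 = 1*21 + 4 = 25, q_2 = 1*5 + 1 = 6.
  i=3: a_3=3, p_3 = 3*25 + 21 = 96, q_3 = 3*6 + 5 = 23.

4/1, 21/5, 25/6, 96/23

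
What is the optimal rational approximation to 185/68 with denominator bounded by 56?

117/43

Expand x = 185/68 as a continued fraction with the Euclidean algorithm:
  185 = 2*68 + 49, so a_0 = 2.
  68 = 1*49 + 19, so a_1 = 1.
  49 = 2*19 + 11, so a_2 = 2.
  19 = 1*11 + 8, so a_3 = 1.
  11 = 1*8 + 3, so a_4 = 1.
  8 = 2*3 + 2, so a_5 = 2.
  3 = 1*2 + 1, so a_6 = 1.
  2 = 2*1 + 0, so a_7 = 2.
so x = [2; 1, 2, 1, 1, 2, 1, 2].
Convergents (p_i = a_i*p_{i-1} + p_{i-2}, q_i = a_i*q_{i-1} + q_{i-2} with p_{-2}=0, p_{-1}=1, q_{-2}=1, q_{-1}=0), until the denominator exceeds 56:
  i=0: a_0=2, p_0 = 2*1 + 0 = 2, q_0 = 2*0 + 1 = 1.
  i=1: a_1=1, p_1 = 1*2 + 1 = 3, q_1 = 1*1 + 0 = 1.
  i=2: a_2=2, p_2 = 2*3 + 2 = 8, q_2 = 2*1 + 1 = 3.
  i=3: a_3=1, p_3 = 1*8 + 3 = 11, q_3 = 1*3 + 1 = 4.
  i=4: a_4=1, p_4 = 1*11 + 8 = 19, q_4 = 1*4 + 3 = 7.
  i=5: a_5=2, p_5 = 2*19 + 11 = 49, q_5 = 2*7 + 4 = 18.
  i=6: a_6=1, p_6 = 1*49 + 19 = 68, q_6 = 1*18 + 7 = 25.
  i=7: a_7=2, p_7 = 2*68 + 49 = 185, q_7 = 2*25 + 18 = 68.
q_7 = 68 > 56, so the last convergent with denominator <= 56 is p_6/q_6 = 68/25.
The closest fraction with denominator <= 56 is either p_6/q_6 or the intermediate fraction (k*p_6 + p_5)/(k*q_6 + q_5) with the largest k >= 1 whose denominator stays <= 56; these approach x as k grows, and every other convergent or intermediate fraction in range is farther away.
Largest k: floor((56 - q_5)/q_6) = floor((56 - 18)/25) = 1.
That gives (1*68 + 49)/(1*25 + 18) = 117/43.
Compare the errors: |x - 68/25| = |185*25 - 68*68|/(68*25) = 1/1700, and |x - 117/43| = |185*43 - 117*68|/(68*43) = 1/2924.
Cross-multiplying, 1*1700 = 1700 < 2924 = 1*2924, so 1/2924 is smaller: the intermediate fraction 117/43 is closer to x than 68/25.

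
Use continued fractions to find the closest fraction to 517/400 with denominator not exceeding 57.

53/41

Expand x = 517/400 as a continued fraction with the Euclidean algorithm:
  517 = 1*400 + 117, so a_0 = 1.
  400 = 3*117 + 49, so a_1 = 3.
  117 = 2*49 + 19, so a_2 = 2.
  49 = 2*19 + 11, so a_3 = 2.
  19 = 1*11 + 8, so a_4 = 1.
  11 = 1*8 + 3, so a_5 = 1.
  8 = 2*3 + 2, so a_6 = 2.
  3 = 1*2 + 1, so a_7 = 1.
  2 = 2*1 + 0, so a_8 = 2.
so x = [1; 3, 2, 2, 1, 1, 2, 1, 2].
Convergents (p_i = a_i*p_{i-1} + p_{i-2}, q_i = a_i*q_{i-1} + q_{i-2} with p_{-2}=0, p_{-1}=1, q_{-2}=1, q_{-1}=0), until the denominator exceeds 57:
  i=0: a_0=1, p_0 = 1*1 + 0 = 1, q_0 = 1*0 + 1 = 1.
  i=1: a_1=3, p_1 = 3*1 + 1 = 4, q_1 = 3*1 + 0 = 3.
  i=2: a_2=2, p_2 = 2*4 + 1 = 9, q_2 = 2*3 + 1 = 7.
  i=3: a_3=2, p_3 = 2*9 + 4 = 22, q_3 = 2*7 + 3 = 17.
  i=4: a_4=1, p_4 = 1*22 + 9 = 31, q_4 = 1*17 + 7 = 24.
  i=5: a_5=1, p_5 = 1*31 + 22 = 53, q_5 = 1*24 + 17 = 41.
  i=6: a_6=2, p_6 = 2*53 + 31 = 137, q_6 = 2*41 + 24 = 106.
q_6 = 106 > 57, so the last convergent with denominator <= 57 is p_5/q_5 = 53/41.
The closest fraction with denominator <= 57 is either p_5/q_5 or the intermediate fraction (k*p_5 + p_4)/(k*q_5 + q_4) with the largest k >= 1 whose denominator stays <= 57; these approach x as k grows, and every other convergent or intermediate fraction in range is farther away.
Largest k: floor((57 - q_4)/q_5) = floor((57 - 24)/41) = 0.
Since k = 0, no intermediate fraction beyond p_5/q_5 has denominator <= 57, so the convergent 53/41 is the closest (its error is |517*41 - 53*400|/(400*41) = 3/16400).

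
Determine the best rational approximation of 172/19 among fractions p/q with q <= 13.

118/13

Expand x = 172/19 as a continued fraction with the Euclidean algorithm:
  172 = 9*19 + 1, so a_0 = 9.
  19 = 19*1 + 0, so a_1 = 19.
so x = [9; 19].
Convergents (p_i = a_i*p_{i-1} + p_{i-2}, q_i = a_i*q_{i-1} + q_{i-2} with p_{-2}=0, p_{-1}=1, q_{-2}=1, q_{-1}=0), until the denominator exceeds 13:
  i=0: a_0=9, p_0 = 9*1 + 0 = 9, q_0 = 9*0 + 1 = 1.
  i=1: a_1=19, p_1 = 19*9 + 1 = 172, q_1 = 19*1 + 0 = 19.
q_1 = 19 > 13, so the last convergent with denominator <= 13 is p_0/q_0 = 9/1.
The closest fraction with denominator <= 13 is either p_0/q_0 or the intermediate fraction (k*p_0 + p_{-1})/(k*q_0 + q_{-1}) with the largest k >= 1 whose denominator stays <= 13; these approach x as k grows, and every other convergent or intermediate fraction in range is farther away.
Largest k: floor((13 - q_{-1})/q_0) = floor((13 - 0)/1) = 13 (using the seeds p_{-1} = 1, q_{-1} = 0).
That gives (13*9 + 1)/(13*1 + 0) = 118/13.
Compare the errors: |x - 9/1| = |172*1 - 9*19|/(19*1) = 1/19, and |x - 118/13| = |172*13 - 118*19|/(19*13) = 6/247.
Cross-multiplying, 6*19 = 114 < 247 = 1*247, so 6/247 is smaller: the intermediate fraction 118/13 is closer to x than 9/1.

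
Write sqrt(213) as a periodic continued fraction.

Write x_i = (sqrt(213) + m_i)/d_i with (m_0, d_0) = (0, 1). a_0 = floor(sqrt(213)) = 14, since 14^2 = 196 <= 213 < 225 = 15^2.
Iterate m_{i+1} = d_i*a_i - m_i, d_{i+1} = (213 - m_{i+1}^2)/d_i, a_{i+1} = floor((a_0 + m_{i+1})/d_{i+1}):
  m_1 = 1*14 - 0 = 14, d_1 = (213 - 14^2)/1 = 17/1 = 17, a_1 = floor((14 + 14)/17) = 1.
  m_2 = 17*1 - 14 = 3, d_2 = (213 - 3^2)/17 = 204/17 = 12, a_2 = floor((14 + 3)/12) = 1.
  m_3 = 12*1 - 3 = 9, d_3 = (213 - 9^2)/12 = 132/12 = 11, a_3 = floor((14 + 9)/11) = 2.
  m_4 = 11*2 - 9 = 13, d_4 = (213 - 13^2)/11 = 44/11 = 4, a_4 = floor((14 + 13)/4) = 6.
  m_5 = 4*6 - 13 = 11, d_5 = (213 - 11^2)/4 = 92/4 = 23, a_5 = floor((14 + 11)/23) = 1.
  m_6 = 23*1 - 11 = 12, d_6 = (213 - 12^2)/23 = 69/23 = 3, a_6 = floor((14 + 12)/3) = 8.
  m_7 = 3*8 - 12 = 12, d_7 = (213 - 12^2)/3 = 69/3 = 23, a_7 = floor((14 + 12)/23) = 1.
  m_8 = 23*1 - 12 = 11, d_8 = (213 - 11^2)/23 = 92/23 = 4, a_8 = floor((14 + 11)/4) = 6.
  m_9 = 4*6 - 11 = 13, d_9 = (213 - 13^2)/4 = 44/4 = 11, a_9 = floor((14 + 13)/11) = 2.
  m_10 = 11*2 - 13 = 9, d_10 = (213 - 9^2)/11 = 132/11 = 12, a_10 = floor((14 + 9)/12) = 1.
  m_11 = 12*1 - 9 = 3, d_11 = (213 - 3^2)/12 = 204/12 = 17, a_11 = floor((14 + 3)/17) = 1.
  m_12 = 17*1 - 3 = 14, d_12 = (213 - 14^2)/17 = 17/17 = 1, a_12 = floor((14 + 14)/1) = 28.
  m_13 = 1*28 - 14 = 14, d_13 = (213 - 14^2)/1 = 17/1 = 17: (m_13, d_13) = (m_1, d_1) = (14, 17), so from here the quotients repeat a_1, ..., a_12; the period length is 12.
Hence the expansion of sqrt(213) is a_0 = 14 followed by the repeating block 1, 1, 2, 6, 1, 8, 1, 6, 2, 1, 1, 28 (period 12).

[14; (1, 1, 2, 6, 1, 8, 1, 6, 2, 1, 1, 28)]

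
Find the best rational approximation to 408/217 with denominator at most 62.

Expand x = 408/217 as a continued fraction with the Euclidean algorithm:
  408 = 1*217 + 191, so a_0 = 1.
  217 = 1*191 + 26, so a_1 = 1.
  191 = 7*26 + 9, so a_2 = 7.
  26 = 2*9 + 8, so a_3 = 2.
  9 = 1*8 + 1, so a_4 = 1.
  8 = 8*1 + 0, so a_5 = 8.
so x = [1; 1, 7, 2, 1, 8].
Convergents (p_i = a_i*p_{i-1} + p_{i-2}, q_i = a_i*q_{i-1} + q_{i-2} with p_{-2}=0, p_{-1}=1, q_{-2}=1, q_{-1}=0), until the denominator exceeds 62:
  i=0: a_0=1, p_0 = 1*1 + 0 = 1, q_0 = 1*0 + 1 = 1.
  i=1: a_1=1, p_1 = 1*1 + 1 = 2, q_1 = 1*1 + 0 = 1.
  i=2: a_2=7, p_2 = 7*2 + 1 = 15, q_2 = 7*1 + 1 = 8.
  i=3: a_3=2, p_3 = 2*15 + 2 = 32, q_3 = 2*8 + 1 = 17.
  i=4: a_4=1, p_4 = 1*32 + 15 = 47, q_4 = 1*17 + 8 = 25.
  i=5: a_5=8, p_5 = 8*47 + 32 = 408, q_5 = 8*25 + 17 = 217.
q_5 = 217 > 62, so the last convergent with denominator <= 62 is p_4/q_4 = 47/25.
The closest fraction with denominator <= 62 is either p_4/q_4 or the intermediate fraction (k*p_4 + p_3)/(k*q_4 + q_3) with the largest k >= 1 whose denominator stays <= 62; these approach x as k grows, and every other convergent or intermediate fraction in range is farther away.
Largest k: floor((62 - q_3)/q_4) = floor((62 - 17)/25) = 1.
That gives (1*47 + 32)/(1*25 + 17) = 79/42.
Compare the errors: |x - 47/25| = |408*25 - 47*217|/(217*25) = 1/5425, and |x - 79/42| = |408*42 - 79*217|/(217*42) = 7/9114.
Cross-multiplying, 1*9114 = 9114 < 37975 = 7*5425, so 1/5425 is smaller: the convergent 47/25 is closer to x than 79/42.

47/25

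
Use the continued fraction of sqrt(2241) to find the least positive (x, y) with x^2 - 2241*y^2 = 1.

(x, y) = (8553815, 180692)

First expand sqrt(2241) as a continued fraction. With x_i = (sqrt(2241) + m_i)/d_i and (m_0, d_0) = (0, 1): a_0 = floor(sqrt(2241)) = 47, since 47^2 = 2209 <= 2241 < 2304 = 48^2.
Iterate m_{i+1} = d_i*a_i - m_i, d_{i+1} = (2241 - m_{i+1}^2)/d_i, a_{i+1} = floor((a_0 + m_{i+1})/d_{i+1}):
  m_1 = 1*47 - 0 = 47, d_1 = (2241 - 47^2)/1 = 32/1 = 32, a_1 = floor((47 + 47)/32) = 2.
  m_2 = 32*2 - 47 = 17, d_2 = (2241 - 17^2)/32 = 1952/32 = 61, a_2 = floor((47 + 17)/61) = 1.
  m_3 = 61*1 - 17 = 44, d_3 = (2241 - 44^2)/61 = 305/61 = 5, a_3 = floor((47 + 44)/5) = 18.
  m_4 = 5*18 - 44 = 46, d_4 = (2241 - 46^2)/5 = 125/5 = 25, a_4 = floor((47 + 46)/25) = 3.
  m_5 = 25*3 - 46 = 29, d_5 = (2241 - 29^2)/25 = 1400/25 = 56, a_5 = floor((47 + 29)/56) = 1.
  m_6 = 56*1 - 29 = 27, d_6 = (2241 - 27^2)/56 = 1512/56 = 27, a_6 = floor((47 + 27)/27) = 2.
  m_7 = 27*2 - 27 = 27, d_7 = (2241 - 27^2)/27 = 1512/27 = 56, a_7 = floor((47 + 27)/56) = 1.
  m_8 = 56*1 - 27 = 29, d_8 = (2241 - 29^2)/56 = 1400/56 = 25, a_8 = floor((47 + 29)/25) = 3.
  m_9 = 25*3 - 29 = 46, d_9 = (2241 - 46^2)/25 = 125/25 = 5, a_9 = floor((47 + 46)/5) = 18.
  m_10 = 5*18 - 46 = 44, d_10 = (2241 - 44^2)/5 = 305/5 = 61, a_10 = floor((47 + 44)/61) = 1.
  m_11 = 61*1 - 44 = 17, d_11 = (2241 - 17^2)/61 = 1952/61 = 32, a_11 = floor((47 + 17)/32) = 2.
  m_12 = 32*2 - 17 = 47, d_12 = (2241 - 47^2)/32 = 32/32 = 1, a_12 = floor((47 + 47)/1) = 94.
  m_13 = 1*94 - 47 = 47, d_13 = (2241 - 47^2)/1 = 32/1 = 32: (m_13, d_13) = (m_1, d_1) = (47, 32), so from here the quotients repeat a_1, ..., a_12; the period length is 12.
So sqrt(2241) = [47; (2, 1, 18, 3, 1, 2, 1, 3, 18, 1, 2, 94)] with period length k = 12.
k is even, so the fundamental solution of x^2 - 2241y^2 = 1 is (p_{k-1}, q_{k-1}) = (p_11, q_11); compute convergents through index 11.
Convergents (p_i = a_i*p_{i-1} + p_{i-2}, q_i = a_i*q_{i-1} + q_{i-2} with p_{-2}=0, p_{-1}=1, q_{-2}=1, q_{-1}=0):
  i=0: a_0=47, p_0 = 47*1 + 0 = 47, q_0 = 47*0 + 1 = 1.
  i=1: a_1=2, p_1 = 2*47 + 1 = 95, q_1 = 2*1 + 0 = 2.
  i=2: a_2=1, p_2 = 1*95 + 47 = 142, q_2 = 1*2 + 1 = 3.
  i=3: a_3=18, p_3 = 18*142 + 95 = 2651, q_3 = 18*3 + 2 = 56.
  i=4: a_4=3, p_4 = 3*2651 + 142 = 8095, q_4 = 3*56 + 3 = 171.
  i=5: a_5=1, p_5 = 1*8095 + 2651 = 10746, q_5 = 1*171 + 56 = 227.
  i=6: a_6=2, p_6 = 2*10746 + 8095 = 29587, q_6 = 2*227 + 171 = 625.
  i=7: a_7=1, p_7 = 1*29587 + 10746 = 40333, q_7 = 1*625 + 227 = 852.
  i=8: a_8=3, p_8 = 3*40333 + 29587 = 150586, q_8 = 3*852 + 625 = 3181.
  i=9: a_9=18, p_9 = 18*150586 + 40333 = 2750881, q_9 = 18*3181 + 852 = 58110.
  i=10: a_10=1, p_10 = 1*2750881 + 150586 = 2901467, q_10 = 1*58110 + 3181 = 61291.
  i=11: a_11=2, p_11 = 2*2901467 + 2750881 = 8553815, q_11 = 2*61291 + 58110 = 180692.
Check: 8553815^2 - 2241*180692^2 = 73167751054225 - 73167751054224 = 1, so (x, y) = (8553815, 180692) solves the equation, and by the theorem it is the least positive solution.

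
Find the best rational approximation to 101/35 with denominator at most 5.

Expand x = 101/35 as a continued fraction with the Euclidean algorithm:
  101 = 2*35 + 31, so a_0 = 2.
  35 = 1*31 + 4, so a_1 = 1.
  31 = 7*4 + 3, so a_2 = 7.
  4 = 1*3 + 1, so a_3 = 1.
  3 = 3*1 + 0, so a_4 = 3.
so x = [2; 1, 7, 1, 3].
Convergents (p_i = a_i*p_{i-1} + p_{i-2}, q_i = a_i*q_{i-1} + q_{i-2} with p_{-2}=0, p_{-1}=1, q_{-2}=1, q_{-1}=0), until the denominator exceeds 5:
  i=0: a_0=2, p_0 = 2*1 + 0 = 2, q_0 = 2*0 + 1 = 1.
  i=1: a_1=1, p_1 = 1*2 + 1 = 3, q_1 = 1*1 + 0 = 1.
  i=2: a_2=7, p_2 = 7*3 + 2 = 23, q_2 = 7*1 + 1 = 8.
q_2 = 8 > 5, so the last convergent with denominator <= 5 is p_1/q_1 = 3/1.
The closest fraction with denominator <= 5 is either p_1/q_1 or the intermediate fraction (k*p_1 + p_0)/(k*q_1 + q_0) with the largest k >= 1 whose denominator stays <= 5; these approach x as k grows, and every other convergent or intermediate fraction in range is farther away.
Largest k: floor((5 - q_0)/q_1) = floor((5 - 1)/1) = 4.
That gives (4*3 + 2)/(4*1 + 1) = 14/5.
Compare the errors: |x - 3/1| = |101*1 - 3*35|/(35*1) = 4/35, and |x - 14/5| = |101*5 - 14*35|/(35*5) = 15/175.
Cross-multiplying, 15*35 = 525 < 700 = 4*175, so 15/175 is smaller: the intermediate fraction 14/5 is closer to x than 3/1.

14/5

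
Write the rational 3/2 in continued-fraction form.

[1; 2]

Run the Euclidean algorithm on 3 and 2; the successive quotients are the partial quotients a_0, a_1, ... (each step inverts the fractional part left over by the previous one):
  3 = 1*2 + 1, so a_0 = 1.
  2 = 2*1 + 0, so a_1 = 2.
The remainder reaches 0 after 2 divisions, so the expansion has 2 partial quotients, read off in order.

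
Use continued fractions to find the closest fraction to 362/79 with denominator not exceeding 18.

55/12

Expand x = 362/79 as a continued fraction with the Euclidean algorithm:
  362 = 4*79 + 46, so a_0 = 4.
  79 = 1*46 + 33, so a_1 = 1.
  46 = 1*33 + 13, so a_2 = 1.
  33 = 2*13 + 7, so a_3 = 2.
  13 = 1*7 + 6, so a_4 = 1.
  7 = 1*6 + 1, so a_5 = 1.
  6 = 6*1 + 0, so a_6 = 6.
so x = [4; 1, 1, 2, 1, 1, 6].
Convergents (p_i = a_i*p_{i-1} + p_{i-2}, q_i = a_i*q_{i-1} + q_{i-2} with p_{-2}=0, p_{-1}=1, q_{-2}=1, q_{-1}=0), until the denominator exceeds 18:
  i=0: a_0=4, p_0 = 4*1 + 0 = 4, q_0 = 4*0 + 1 = 1.
  i=1: a_1=1, p_1 = 1*4 + 1 = 5, q_1 = 1*1 + 0 = 1.
  i=2: a_2=1, p_2 = 1*5 + 4 = 9, q_2 = 1*1 + 1 = 2.
  i=3: a_3=2, p_3 = 2*9 + 5 = 23, q_3 = 2*2 + 1 = 5.
  i=4: a_4=1, p_4 = 1*23 + 9 = 32, q_4 = 1*5 + 2 = 7.
  i=5: a_5=1, p_5 = 1*32 + 23 = 55, q_5 = 1*7 + 5 = 12.
  i=6: a_6=6, p_6 = 6*55 + 32 = 362, q_6 = 6*12 + 7 = 79.
q_6 = 79 > 18, so the last convergent with denominator <= 18 is p_5/q_5 = 55/12.
The closest fraction with denominator <= 18 is either p_5/q_5 or the intermediate fraction (k*p_5 + p_4)/(k*q_5 + q_4) with the largest k >= 1 whose denominator stays <= 18; these approach x as k grows, and every other convergent or intermediate fraction in range is farther away.
Largest k: floor((18 - q_4)/q_5) = floor((18 - 7)/12) = 0.
Since k = 0, no intermediate fraction beyond p_5/q_5 has denominator <= 18, so the convergent 55/12 is the closest (its error is |362*12 - 55*79|/(79*12) = 1/948).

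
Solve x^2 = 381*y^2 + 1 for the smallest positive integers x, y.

First expand sqrt(381) as a continued fraction. With x_i = (sqrt(381) + m_i)/d_i and (m_0, d_0) = (0, 1): a_0 = floor(sqrt(381)) = 19, since 19^2 = 361 <= 381 < 400 = 20^2.
Iterate m_{i+1} = d_i*a_i - m_i, d_{i+1} = (381 - m_{i+1}^2)/d_i, a_{i+1} = floor((a_0 + m_{i+1})/d_{i+1}):
  m_1 = 1*19 - 0 = 19, d_1 = (381 - 19^2)/1 = 20/1 = 20, a_1 = floor((19 + 19)/20) = 1.
  m_2 = 20*1 - 19 = 1, d_2 = (381 - 1^2)/20 = 380/20 = 19, a_2 = floor((19 + 1)/19) = 1.
  m_3 = 19*1 - 1 = 18, d_3 = (381 - 18^2)/19 = 57/19 = 3, a_3 = floor((19 + 18)/3) = 12.
  m_4 = 3*12 - 18 = 18, d_4 = (381 - 18^2)/3 = 57/3 = 19, a_4 = floor((19 + 18)/19) = 1.
  m_5 = 19*1 - 18 = 1, d_5 = (381 - 1^2)/19 = 380/19 = 20, a_5 = floor((19 + 1)/20) = 1.
  m_6 = 20*1 - 1 = 19, d_6 = (381 - 19^2)/20 = 20/20 = 1, a_6 = floor((19 + 19)/1) = 38.
  m_7 = 1*38 - 19 = 19, d_7 = (381 - 19^2)/1 = 20/1 = 20: (m_7, d_7) = (m_1, d_1) = (19, 20), so from here the quotients repeat a_1, ..., a_6; the period length is 6.
So sqrt(381) = [19; (1, 1, 12, 1, 1, 38)] with period length k = 6.
k is even, so the fundamental solution of x^2 - 381y^2 = 1 is (p_{k-1}, q_{k-1}) = (p_5, q_5); compute convergents through index 5.
Convergents (p_i = a_i*p_{i-1} + p_{i-2}, q_i = a_i*q_{i-1} + q_{i-2} with p_{-2}=0, p_{-1}=1, q_{-2}=1, q_{-1}=0):
  i=0: a_0=19, p_0 = 19*1 + 0 = 19, q_0 = 19*0 + 1 = 1.
  i=1: a_1=1, p_1 = 1*19 + 1 = 20, q_1 = 1*1 + 0 = 1.
  i=2: a_2=1, p_2 = 1*20 + 19 = 39, q_2 = 1*1 + 1 = 2.
  i=3: a_3=12, p_3 = 12*39 + 20 = 488, q_3 = 12*2 + 1 = 25.
  i=4: a_4=1, p_4 = 1*488 + 39 = 527, q_4 = 1*25 + 2 = 27.
  i=5: a_5=1, p_5 = 1*527 + 488 = 1015, q_5 = 1*27 + 25 = 52.
Check: 1015^2 - 381*52^2 = 1030225 - 1030224 = 1, so (x, y) = (1015, 52) solves the equation, and by the theorem it is the least positive solution.

(x, y) = (1015, 52)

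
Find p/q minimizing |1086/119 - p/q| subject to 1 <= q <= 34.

Expand x = 1086/119 as a continued fraction with the Euclidean algorithm:
  1086 = 9*119 + 15, so a_0 = 9.
  119 = 7*15 + 14, so a_1 = 7.
  15 = 1*14 + 1, so a_2 = 1.
  14 = 14*1 + 0, so a_3 = 14.
so x = [9; 7, 1, 14].
Convergents (p_i = a_i*p_{i-1} + p_{i-2}, q_i = a_i*q_{i-1} + q_{i-2} with p_{-2}=0, p_{-1}=1, q_{-2}=1, q_{-1}=0), until the denominator exceeds 34:
  i=0: a_0=9, p_0 = 9*1 + 0 = 9, q_0 = 9*0 + 1 = 1.
  i=1: a_1=7, p_1 = 7*9 + 1 = 64, q_1 = 7*1 + 0 = 7.
  i=2: a_2=1, p_2 = 1*64 + 9 = 73, q_2 = 1*7 + 1 = 8.
  i=3: a_3=14, p_3 = 14*73 + 64 = 1086, q_3 = 14*8 + 7 = 119.
q_3 = 119 > 34, so the last convergent with denominator <= 34 is p_2/q_2 = 73/8.
The closest fraction with denominator <= 34 is either p_2/q_2 or the intermediate fraction (k*p_2 + p_1)/(k*q_2 + q_1) with the largest k >= 1 whose denominator stays <= 34; these approach x as k grows, and every other convergent or intermediate fraction in range is farther away.
Largest k: floor((34 - q_1)/q_2) = floor((34 - 7)/8) = 3.
That gives (3*73 + 64)/(3*8 + 7) = 283/31.
Compare the errors: |x - 73/8| = |1086*8 - 73*119|/(119*8) = 1/952, and |x - 283/31| = |1086*31 - 283*119|/(119*31) = 11/3689.
Cross-multiplying, 1*3689 = 3689 < 10472 = 11*952, so 1/952 is smaller: the convergent 73/8 is closer to x than 283/31.

73/8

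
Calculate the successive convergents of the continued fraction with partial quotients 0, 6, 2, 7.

0/1, 1/6, 2/13, 15/97

Using the convergent recurrence p_i = a_i*p_{i-1} + p_{i-2}, q_i = a_i*q_{i-1} + q_{i-2} with p_{-2}=0, p_{-1}=1, q_{-2}=1, q_{-1}=0:
  i=0: a_0=0, p_0 = 0*1 + 0 = 0, q_0 = 0*0 + 1 = 1.
  i=1: a_1=6, p_1 = 6*0 + 1 = 1, q_1 = 6*1 + 0 = 6.
  i=2: a_2=2, p_2 = 2*1 + 0 = 2, q_2 = 2*6 + 1 = 13.
  i=3: a_3=7, p_3 = 7*2 + 1 = 15, q_3 = 7*13 + 6 = 97.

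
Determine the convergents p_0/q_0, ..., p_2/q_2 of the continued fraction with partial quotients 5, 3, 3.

Using the convergent recurrence p_i = a_i*p_{i-1} + p_{i-2}, q_i = a_i*q_{i-1} + q_{i-2} with p_{-2}=0, p_{-1}=1, q_{-2}=1, q_{-1}=0:
  i=0: a_0=5, p_0 = 5*1 + 0 = 5, q_0 = 5*0 + 1 = 1.
  i=1: a_1=3, p_1 = 3*5 + 1 = 16, q_1 = 3*1 + 0 = 3.
  i=2: a_2=3, p_2 = 3*16 + 5 = 53, q_2 = 3*3 + 1 = 10.

5/1, 16/3, 53/10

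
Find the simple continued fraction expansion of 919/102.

[9; 102]

Run the Euclidean algorithm on 919 and 102; the successive quotients are the partial quotients a_0, a_1, ... (each step inverts the fractional part left over by the previous one):
  919 = 9*102 + 1, so a_0 = 9.
  102 = 102*1 + 0, so a_1 = 102.
The remainder reaches 0 after 2 divisions, so the expansion has 2 partial quotients, read off in order.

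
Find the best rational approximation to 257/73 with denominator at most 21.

74/21

Expand x = 257/73 as a continued fraction with the Euclidean algorithm:
  257 = 3*73 + 38, so a_0 = 3.
  73 = 1*38 + 35, so a_1 = 1.
  38 = 1*35 + 3, so a_2 = 1.
  35 = 11*3 + 2, so a_3 = 11.
  3 = 1*2 + 1, so a_4 = 1.
  2 = 2*1 + 0, so a_5 = 2.
so x = [3; 1, 1, 11, 1, 2].
Convergents (p_i = a_i*p_{i-1} + p_{i-2}, q_i = a_i*q_{i-1} + q_{i-2} with p_{-2}=0, p_{-1}=1, q_{-2}=1, q_{-1}=0), until the denominator exceeds 21:
  i=0: a_0=3, p_0 = 3*1 + 0 = 3, q_0 = 3*0 + 1 = 1.
  i=1: a_1=1, p_1 = 1*3 + 1 = 4, q_1 = 1*1 + 0 = 1.
  i=2: a_2=1, p_2 = 1*4 + 3 = 7, q_2 = 1*1 + 1 = 2.
  i=3: a_3=11, p_3 = 11*7 + 4 = 81, q_3 = 11*2 + 1 = 23.
q_3 = 23 > 21, so the last convergent with denominator <= 21 is p_2/q_2 = 7/2.
The closest fraction with denominator <= 21 is either p_2/q_2 or the intermediate fraction (k*p_2 + p_1)/(k*q_2 + q_1) with the largest k >= 1 whose denominator stays <= 21; these approach x as k grows, and every other convergent or intermediate fraction in range is farther away.
Largest k: floor((21 - q_1)/q_2) = floor((21 - 1)/2) = 10.
That gives (10*7 + 4)/(10*2 + 1) = 74/21.
Compare the errors: |x - 7/2| = |257*2 - 7*73|/(73*2) = 3/146, and |x - 74/21| = |257*21 - 74*73|/(73*21) = 5/1533.
Cross-multiplying, 5*146 = 730 < 4599 = 3*1533, so 5/1533 is smaller: the intermediate fraction 74/21 is closer to x than 7/2.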